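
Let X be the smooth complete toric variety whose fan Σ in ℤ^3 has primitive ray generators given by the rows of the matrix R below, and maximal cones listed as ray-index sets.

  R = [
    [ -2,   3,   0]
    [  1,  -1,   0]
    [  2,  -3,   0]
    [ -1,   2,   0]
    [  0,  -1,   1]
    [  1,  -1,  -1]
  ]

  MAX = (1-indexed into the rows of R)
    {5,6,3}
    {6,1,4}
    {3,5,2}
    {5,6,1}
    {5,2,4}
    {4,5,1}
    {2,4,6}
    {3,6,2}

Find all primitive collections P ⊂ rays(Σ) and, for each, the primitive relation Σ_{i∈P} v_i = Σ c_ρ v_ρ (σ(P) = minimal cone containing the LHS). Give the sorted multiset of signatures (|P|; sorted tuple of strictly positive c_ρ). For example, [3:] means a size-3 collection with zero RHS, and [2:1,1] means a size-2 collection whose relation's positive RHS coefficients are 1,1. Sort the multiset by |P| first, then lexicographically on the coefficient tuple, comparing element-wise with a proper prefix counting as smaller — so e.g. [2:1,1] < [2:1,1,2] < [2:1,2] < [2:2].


5 minimal non-faces of Δ(Σ) (on 6 rays):

  P={1,3}:  v_{1} + v_{3} = 0 — sig = [2:]
  P={1,2}:  v_{1} + v_{2} = v_{4} — sig = [2:1]
  P={3,4}:  v_{3} + v_{4} = v_{2} — sig = [2:1]
  P={4,5,6}:  v_{4} + v_{5} + v_{6} = 0 — sig = [3:]
  P={2,5,6}:  v_{2} + v_{5} + v_{6} = v_{3} — sig = [3:1]

Signatures (|P|; sorted positive RHS coefficients), sorted:
[[2:], [2:1], [2:1], [3:], [3:1]]


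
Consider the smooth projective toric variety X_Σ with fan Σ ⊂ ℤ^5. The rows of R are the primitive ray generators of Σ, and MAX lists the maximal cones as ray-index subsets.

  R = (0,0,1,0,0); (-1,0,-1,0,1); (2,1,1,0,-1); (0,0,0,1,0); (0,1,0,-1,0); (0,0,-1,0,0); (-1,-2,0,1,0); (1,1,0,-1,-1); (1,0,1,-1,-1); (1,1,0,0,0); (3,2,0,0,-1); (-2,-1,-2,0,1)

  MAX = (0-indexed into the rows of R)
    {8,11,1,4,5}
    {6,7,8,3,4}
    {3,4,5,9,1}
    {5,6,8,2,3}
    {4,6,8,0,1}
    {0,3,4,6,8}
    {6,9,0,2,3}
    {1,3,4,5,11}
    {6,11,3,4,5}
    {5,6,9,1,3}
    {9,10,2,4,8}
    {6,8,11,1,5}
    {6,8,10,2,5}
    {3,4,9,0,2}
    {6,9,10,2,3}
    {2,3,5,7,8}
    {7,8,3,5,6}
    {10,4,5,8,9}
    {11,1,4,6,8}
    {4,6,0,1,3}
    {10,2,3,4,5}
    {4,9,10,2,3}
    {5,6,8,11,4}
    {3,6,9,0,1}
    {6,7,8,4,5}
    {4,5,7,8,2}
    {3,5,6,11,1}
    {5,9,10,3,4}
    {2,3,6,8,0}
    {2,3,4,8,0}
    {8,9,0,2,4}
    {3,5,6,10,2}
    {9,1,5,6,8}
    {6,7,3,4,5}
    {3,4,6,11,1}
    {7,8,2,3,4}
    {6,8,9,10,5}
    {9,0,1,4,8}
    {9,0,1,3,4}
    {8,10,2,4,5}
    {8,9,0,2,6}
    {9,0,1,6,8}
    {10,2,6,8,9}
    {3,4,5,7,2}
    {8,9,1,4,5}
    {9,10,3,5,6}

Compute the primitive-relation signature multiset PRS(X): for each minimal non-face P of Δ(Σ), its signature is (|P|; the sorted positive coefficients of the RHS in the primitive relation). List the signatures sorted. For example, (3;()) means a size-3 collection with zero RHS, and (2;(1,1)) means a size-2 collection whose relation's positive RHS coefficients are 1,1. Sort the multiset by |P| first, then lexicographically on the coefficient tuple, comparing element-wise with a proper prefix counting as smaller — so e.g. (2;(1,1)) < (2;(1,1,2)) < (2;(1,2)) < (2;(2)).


|primitive collections| = 24. Relations:

  P={0,5}:  v_{0} + v_{5} = 0  →  sig = (2;())
  P={1,2}:  v_{1} + v_{2} = v_{9}  →  sig = (2;(1))
  P={2,11}:  v_{2} + v_{11} = v_{5}  →  sig = (2;(1))
  P={0,10}:  v_{0} + v_{10} = v_{2} + v_{9}  →  sig = (2;(1,1))
  P={1,7}:  v_{1} + v_{7} = v_{4} + v_{5}  →  sig = (2;(1,1))
  P={9,11}:  v_{9} + v_{11} = v_{1} + v_{5}  →  sig = (2;(1,1))
  P={0,7}:  v_{0} + v_{7} = v_{3} + v_{4} + v_{8}  →  sig = (2;(1,1,1))
  P={0,11}:  v_{0} + v_{11} = v_{1} + v_{4} + v_{6}  →  sig = (2;(1,1,1))
  P={7,9}:  v_{7} + v_{9} = v_{2} + v_{4} + v_{5}  →  sig = (2;(1,1,1))
  P={1,10}:  v_{1} + v_{10} = v_{5} + 2·v_{9}  →  sig = (2;(1,2))
  P={10,11}:  v_{10} + v_{11} = 2·v_{5} + v_{9}  →  sig = (2;(1,2))
  P={7,10}:  v_{7} + v_{10} = 2·v_{2} + v_{4} + 2·v_{5}  →  sig = (2;(1,2,2))
  P={7,11}:  v_{7} + v_{11} = 2·v_{4} + 2·v_{5} + v_{6}  →  sig = (2;(1,2,2))
  P={1,3,8}:  v_{1} + v_{3} + v_{8} = 0  →  sig = (3;())
  P={4,6,9}:  v_{4} + v_{6} + v_{9} = 0  →  sig = (3;())
  P={2,5,9}:  v_{2} + v_{5} + v_{9} = v_{10}  →  sig = (3;(1))
  P={3,8,9}:  v_{3} + v_{8} + v_{9} = v_{2}  →  sig = (3;(1))
  P={2,4,6}:  v_{2} + v_{4} + v_{6} = v_{3} + v_{8}  →  sig = (3;(1,1))
  P={4,6,10}:  v_{4} + v_{6} + v_{10} = v_{2} + v_{5}  →  sig = (3;(1,1))
  P={3,8,11}:  v_{3} + v_{8} + v_{11} = v_{4} + v_{5} + v_{6}  →  sig = (3;(1,1,1))
  P={3,8,10}:  v_{3} + v_{8} + v_{10} = 2·v_{2} + v_{5}  →  sig = (3;(1,2))
  P={2,6,7}:  v_{2} + v_{6} + v_{7} = 2·v_{3} + v_{5} + 2·v_{8}  →  sig = (3;(1,2,2))
  P={1,4,5,6}:  v_{1} + v_{4} + v_{5} + v_{6} = v_{11}  →  sig = (4;(1))
  P={3,4,5,8}:  v_{3} + v_{4} + v_{5} + v_{8} = v_{7}  →  sig = (4;(1))

so the primitive-relation signature multiset is
{ (2;()),  (2;(1)) ×2,  (2;(1,1)) ×3,  (2;(1,1,1)) ×3,  (2;(1,2)) ×2,  (2;(1,2,2)) ×2,  (3;()) ×2,  (3;(1)) ×2,  (3;(1,1)) ×2,  (3;(1,1,1)),  (3;(1,2)),  (3;(1,2,2)),  (4;(1)) ×2 }


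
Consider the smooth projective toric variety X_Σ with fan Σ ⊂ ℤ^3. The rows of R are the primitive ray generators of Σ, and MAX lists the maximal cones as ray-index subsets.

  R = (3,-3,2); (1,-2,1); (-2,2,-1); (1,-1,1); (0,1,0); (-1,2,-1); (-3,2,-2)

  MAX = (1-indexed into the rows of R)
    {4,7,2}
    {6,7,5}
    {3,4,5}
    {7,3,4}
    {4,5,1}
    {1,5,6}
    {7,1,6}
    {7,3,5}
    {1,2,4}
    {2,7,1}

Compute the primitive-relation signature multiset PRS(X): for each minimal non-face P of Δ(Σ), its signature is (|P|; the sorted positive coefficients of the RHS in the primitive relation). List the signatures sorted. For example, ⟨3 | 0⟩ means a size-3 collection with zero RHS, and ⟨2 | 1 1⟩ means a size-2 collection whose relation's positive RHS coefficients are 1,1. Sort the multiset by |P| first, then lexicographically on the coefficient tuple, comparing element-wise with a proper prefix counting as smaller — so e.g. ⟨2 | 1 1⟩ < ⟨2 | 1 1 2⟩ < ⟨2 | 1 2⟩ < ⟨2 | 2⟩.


Δ(Σ) — 7 vertices, 9 min non-faces:

  P={2,6}:  v_{2} + v_{6} = 0 — sig = ⟨2 | 0⟩
  P={1,3}:  v_{1} + v_{3} = v_{4} — sig = ⟨2 | 1⟩
  P={2,5}:  v_{2} + v_{5} = v_{4} — sig = ⟨2 | 1⟩
  P={4,6}:  v_{4} + v_{6} = v_{5} — sig = ⟨2 | 1⟩
  P={2,3}:  v_{2} + v_{3} = 2·v_{4} + v_{7} — sig = ⟨2 | 1 2⟩
  P={3,6}:  v_{3} + v_{6} = 2·v_{5} + v_{7} — sig = ⟨2 | 1 2⟩
  P={1,5,7}:  v_{1} + v_{5} + v_{7} = 0 — sig = ⟨3 | 0⟩
  P={1,4,7}:  v_{1} + v_{4} + v_{7} = v_{2} — sig = ⟨3 | 1⟩
  P={4,5,7}:  v_{4} + v_{5} + v_{7} = v_{3} — sig = ⟨3 | 1⟩

Sorted signature multiset PRS(X):
    ⟨2 | 0⟩
    ⟨2 | 1⟩
    ⟨2 | 1⟩
    ⟨2 | 1⟩
    ⟨2 | 1 2⟩
    ⟨2 | 1 2⟩
    ⟨3 | 0⟩
    ⟨3 | 1⟩
    ⟨3 | 1⟩


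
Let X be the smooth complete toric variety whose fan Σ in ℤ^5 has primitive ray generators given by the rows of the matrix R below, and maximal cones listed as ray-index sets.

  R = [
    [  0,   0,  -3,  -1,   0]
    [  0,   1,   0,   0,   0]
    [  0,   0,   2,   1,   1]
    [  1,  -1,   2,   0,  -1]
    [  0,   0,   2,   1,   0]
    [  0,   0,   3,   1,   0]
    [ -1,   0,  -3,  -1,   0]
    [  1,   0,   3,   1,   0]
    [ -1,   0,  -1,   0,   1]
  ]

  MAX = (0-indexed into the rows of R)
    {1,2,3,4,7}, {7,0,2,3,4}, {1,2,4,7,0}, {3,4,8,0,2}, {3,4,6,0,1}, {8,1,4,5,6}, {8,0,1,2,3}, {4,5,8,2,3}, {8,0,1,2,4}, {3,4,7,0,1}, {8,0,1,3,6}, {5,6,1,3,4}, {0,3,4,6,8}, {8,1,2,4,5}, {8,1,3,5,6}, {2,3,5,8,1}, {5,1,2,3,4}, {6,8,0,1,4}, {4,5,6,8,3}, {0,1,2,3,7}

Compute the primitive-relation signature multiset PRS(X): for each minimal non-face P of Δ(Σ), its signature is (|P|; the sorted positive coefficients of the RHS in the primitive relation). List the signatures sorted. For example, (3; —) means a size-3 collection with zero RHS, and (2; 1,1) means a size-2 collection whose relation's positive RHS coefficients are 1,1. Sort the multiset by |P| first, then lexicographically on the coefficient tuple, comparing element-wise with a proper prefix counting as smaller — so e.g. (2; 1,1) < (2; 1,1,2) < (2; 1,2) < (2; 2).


Minimal non-faces — 7 found among 9 rays, 20 max cones:

  P={0,5}:  v_{0} + v_{5} = 0 — sig = (2; —)
  P={6,7}:  v_{6} + v_{7} = 0 — sig = (2; —)
  P={2,6}:  v_{2} + v_{6} = v_{8} — sig = (2; 1)
  P={7,8}:  v_{7} + v_{8} = v_{2} — sig = (2; 1)
  P={5,7}:  v_{5} + v_{7} = v_{1} + v_{2} + v_{3} + v_{4} — sig = (2; 1,1,1,1)
  P={1,3,4,8}:  v_{1} + v_{3} + v_{4} + v_{8} = v_{5} — sig = (4; 1)
  P={0,1,2,3,4}:  v_{0} + v_{1} + v_{2} + v_{3} + v_{4} = v_{7} — sig = (5; 1)

so the primitive-relation signature multiset is
{ (2; —) ×2,  (2; 1) ×2,  (2; 1,1,1,1),  (4; 1),  (5; 1) }


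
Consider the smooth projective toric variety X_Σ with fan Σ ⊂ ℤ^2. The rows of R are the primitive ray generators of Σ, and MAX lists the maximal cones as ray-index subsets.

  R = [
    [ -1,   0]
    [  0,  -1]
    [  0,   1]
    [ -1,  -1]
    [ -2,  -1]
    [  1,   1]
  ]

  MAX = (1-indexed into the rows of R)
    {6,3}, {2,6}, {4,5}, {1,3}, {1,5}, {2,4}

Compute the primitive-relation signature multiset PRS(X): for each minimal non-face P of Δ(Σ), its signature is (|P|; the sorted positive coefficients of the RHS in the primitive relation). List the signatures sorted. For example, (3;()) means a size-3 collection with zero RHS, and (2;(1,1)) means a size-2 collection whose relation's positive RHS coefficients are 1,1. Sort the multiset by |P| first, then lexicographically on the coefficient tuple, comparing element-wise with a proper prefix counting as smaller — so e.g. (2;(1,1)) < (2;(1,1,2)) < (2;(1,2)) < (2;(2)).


|primitive collections| = 9. Relations:

  P={2,3}:  v_{2} + v_{3} = 0  ⟹  sig = (2;())
  P={4,6}:  v_{4} + v_{6} = 0  ⟹  sig = (2;())
  P={1,2}:  v_{1} + v_{2} = v_{4}  ⟹  sig = (2;(1))
  P={1,4}:  v_{1} + v_{4} = v_{5}  ⟹  sig = (2;(1))
  P={1,6}:  v_{1} + v_{6} = v_{3}  ⟹  sig = (2;(1))
  P={3,4}:  v_{3} + v_{4} = v_{1}  ⟹  sig = (2;(1))
  P={5,6}:  v_{5} + v_{6} = v_{1}  ⟹  sig = (2;(1))
  P={2,5}:  v_{2} + v_{5} = 2·v_{4}  ⟹  sig = (2;(2))
  P={3,5}:  v_{3} + v_{5} = 2·v_{1}  ⟹  sig = (2;(2))

Hence PRS(X_Σ) =
    |P|=2: 9 collections, coeffs (), (), (1), (1), (1), (1), (1), (2), (2)


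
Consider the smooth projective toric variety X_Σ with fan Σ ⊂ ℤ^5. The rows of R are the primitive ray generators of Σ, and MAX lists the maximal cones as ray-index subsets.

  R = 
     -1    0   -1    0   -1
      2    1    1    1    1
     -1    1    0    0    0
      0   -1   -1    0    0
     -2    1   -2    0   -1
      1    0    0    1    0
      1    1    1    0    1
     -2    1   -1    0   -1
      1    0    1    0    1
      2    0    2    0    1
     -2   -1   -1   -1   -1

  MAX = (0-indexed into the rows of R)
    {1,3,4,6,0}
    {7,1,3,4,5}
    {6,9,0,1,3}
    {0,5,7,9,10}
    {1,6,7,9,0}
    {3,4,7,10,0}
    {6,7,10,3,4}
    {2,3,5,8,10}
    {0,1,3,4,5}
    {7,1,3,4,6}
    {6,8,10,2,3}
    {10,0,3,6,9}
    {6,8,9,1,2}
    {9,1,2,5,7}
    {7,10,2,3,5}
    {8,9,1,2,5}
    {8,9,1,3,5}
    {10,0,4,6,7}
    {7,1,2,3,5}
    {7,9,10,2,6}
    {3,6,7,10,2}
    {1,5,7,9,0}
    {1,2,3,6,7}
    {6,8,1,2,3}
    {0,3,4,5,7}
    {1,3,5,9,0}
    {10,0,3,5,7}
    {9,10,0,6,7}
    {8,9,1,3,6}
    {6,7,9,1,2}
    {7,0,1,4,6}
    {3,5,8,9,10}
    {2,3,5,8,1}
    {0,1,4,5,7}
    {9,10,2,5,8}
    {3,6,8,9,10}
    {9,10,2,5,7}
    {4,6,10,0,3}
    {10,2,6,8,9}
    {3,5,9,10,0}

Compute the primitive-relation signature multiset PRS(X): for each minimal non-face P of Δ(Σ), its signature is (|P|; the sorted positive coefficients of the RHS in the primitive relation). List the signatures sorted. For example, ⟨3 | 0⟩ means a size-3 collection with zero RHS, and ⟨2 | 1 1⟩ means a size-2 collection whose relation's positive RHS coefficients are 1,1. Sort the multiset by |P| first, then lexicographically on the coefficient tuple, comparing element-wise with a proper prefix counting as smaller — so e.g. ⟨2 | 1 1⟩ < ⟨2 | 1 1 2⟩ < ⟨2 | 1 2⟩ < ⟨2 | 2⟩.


13 collections generate NE(X_Σ); each relation:

  • {0,8}:  v_{0} + v_{8} = 0 ; sig = ⟨2 | 0⟩
  • {1,10}:  v_{1} + v_{10} = 0 ; sig = ⟨2 | 0⟩
  • {0,2}:  v_{0} + v_{2} = v_{7} ; sig = ⟨2 | 1⟩
  • {5,6}:  v_{5} + v_{6} = v_{1} ; sig = ⟨2 | 1⟩
  • {7,8}:  v_{7} + v_{8} = v_{2} ; sig = ⟨2 | 1⟩
  • {4,9}:  v_{4} + v_{9} = v_{0} + v_{6} ; sig = ⟨2 | 1 1⟩
  • {4,8}:  v_{4} + v_{8} = v_{3} + v_{6} + v_{7} ; sig = ⟨2 | 1 1 1⟩
  • {2,4}:  v_{2} + v_{4} = v_{3} + v_{6} + 2·v_{7} ; sig = ⟨2 | 1 1 2⟩
  • {3,7,9}:  v_{3} + v_{7} + v_{9} = 0 ; sig = ⟨3 | 0⟩
  • {2,3,9}:  v_{2} + v_{3} + v_{9} = v_{8} ; sig = ⟨3 | 1⟩
  • {4,5,10}:  v_{4} + v_{5} + v_{10} = v_{0} + v_{3} + v_{7} ; sig = ⟨3 | 1 1 1⟩
  • {0,3,6,7}:  v_{0} + v_{3} + v_{6} + v_{7} = v_{4} ; sig = ⟨4 | 1⟩
  • {0,1,3,7}:  v_{0} + v_{1} + v_{3} + v_{7} = v_{4} + v_{5} ; sig = ⟨4 | 1 1⟩

Signatures (|P|; sorted positive RHS coefficients), sorted:
    ⟨2 | 0⟩
    ⟨2 | 0⟩
    ⟨2 | 1⟩
    ⟨2 | 1⟩
    ⟨2 | 1⟩
    ⟨2 | 1 1⟩
    ⟨2 | 1 1 1⟩
    ⟨2 | 1 1 2⟩
    ⟨3 | 0⟩
    ⟨3 | 1⟩
    ⟨3 | 1 1 1⟩
    ⟨4 | 1⟩
    ⟨4 | 1 1⟩


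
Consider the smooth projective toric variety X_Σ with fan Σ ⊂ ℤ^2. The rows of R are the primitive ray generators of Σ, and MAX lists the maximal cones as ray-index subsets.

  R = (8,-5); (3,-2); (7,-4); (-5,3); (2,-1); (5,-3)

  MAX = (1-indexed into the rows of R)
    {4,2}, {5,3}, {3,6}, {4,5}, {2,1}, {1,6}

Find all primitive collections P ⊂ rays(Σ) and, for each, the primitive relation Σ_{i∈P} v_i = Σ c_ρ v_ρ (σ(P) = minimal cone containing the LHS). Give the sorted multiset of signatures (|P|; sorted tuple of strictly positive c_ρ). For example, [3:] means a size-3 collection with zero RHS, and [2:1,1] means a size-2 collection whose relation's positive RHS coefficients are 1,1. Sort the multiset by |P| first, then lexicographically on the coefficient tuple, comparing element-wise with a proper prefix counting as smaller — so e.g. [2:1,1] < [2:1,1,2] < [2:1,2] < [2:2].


Primitive collections (9):

  • {4,6}:  v_{4} + v_{6} = 0  so sig = [2:]
  • {1,4}:  v_{1} + v_{4} = v_{2}  so sig = [2:1]
  • {2,5}:  v_{2} + v_{5} = v_{6}  so sig = [2:1]
  • {2,6}:  v_{2} + v_{6} = v_{1}  so sig = [2:1]
  • {3,4}:  v_{3} + v_{4} = v_{5}  so sig = [2:1]
  • {5,6}:  v_{5} + v_{6} = v_{3}  so sig = [2:1]
  • {1,5}:  v_{1} + v_{5} = 2·v_{6}  so sig = [2:2]
  • {2,3}:  v_{2} + v_{3} = 2·v_{6}  so sig = [2:2]
  • {1,3}:  v_{1} + v_{3} = 3·v_{6}  so sig = [2:3]

so the primitive-relation signature multiset is
[[2:], [2:1], [2:1], [2:1], [2:1], [2:1], [2:2], [2:2], [2:3]]


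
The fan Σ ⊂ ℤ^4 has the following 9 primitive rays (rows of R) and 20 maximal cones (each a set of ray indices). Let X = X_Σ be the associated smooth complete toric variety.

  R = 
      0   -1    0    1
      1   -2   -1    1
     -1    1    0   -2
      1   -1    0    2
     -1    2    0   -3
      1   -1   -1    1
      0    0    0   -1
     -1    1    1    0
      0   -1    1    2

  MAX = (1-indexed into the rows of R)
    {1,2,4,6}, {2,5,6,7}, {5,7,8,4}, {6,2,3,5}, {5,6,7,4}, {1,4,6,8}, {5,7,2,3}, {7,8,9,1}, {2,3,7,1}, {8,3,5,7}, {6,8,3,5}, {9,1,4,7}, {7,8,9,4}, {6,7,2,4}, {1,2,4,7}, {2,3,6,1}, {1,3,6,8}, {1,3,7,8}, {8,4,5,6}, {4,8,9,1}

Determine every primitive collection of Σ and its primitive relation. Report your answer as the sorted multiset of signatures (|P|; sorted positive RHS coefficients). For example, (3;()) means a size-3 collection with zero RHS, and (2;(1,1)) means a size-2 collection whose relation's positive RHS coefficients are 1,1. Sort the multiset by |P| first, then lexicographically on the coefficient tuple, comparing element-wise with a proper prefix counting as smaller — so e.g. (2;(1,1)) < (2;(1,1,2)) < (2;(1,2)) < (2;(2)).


12 collections generate NE(X_Σ); each relation:

  • {3,4}:  v_{3} + v_{4} = 0 — sig = (2;())
  • {1,5}:  v_{1} + v_{5} = v_{3} — sig = (2;(1))
  • {2,8}:  v_{2} + v_{8} = v_{1} — sig = (2;(1))
  • {5,9}:  v_{5} + v_{9} = v_{7} + v_{8} — sig = (2;(1,1))
  • {6,9}:  v_{6} + v_{9} = v_{1} + v_{4} — sig = (2;(1,1))
  • {3,9}:  v_{3} + v_{9} = v_{1} + v_{7} + v_{8} — sig = (2;(1,1,1))
  • {2,9}:  v_{2} + v_{9} = 2·v_{1} + v_{4} + v_{7} — sig = (2;(1,1,2))
  • {6,7,8}:  v_{6} + v_{7} + v_{8} = 0 — sig = (3;())
  • {1,6,7}:  v_{1} + v_{6} + v_{7} = v_{2} — sig = (3;(1))
  • {2,4,5}:  v_{2} + v_{4} + v_{5} = v_{6} + v_{7} — sig = (3;(1,1))
  • {3,6,7}:  v_{3} + v_{6} + v_{7} = v_{2} + v_{5} — sig = (3;(1,1))
  • {1,4,7,8}:  v_{1} + v_{4} + v_{7} + v_{8} = v_{9} — sig = (4;(1))

so the primitive-relation signature multiset is
[(2;()), (2;(1)), (2;(1)), (2;(1,1)), (2;(1,1)), (2;(1,1,1)), (2;(1,1,2)), (3;()), (3;(1)), (3;(1,1)), (3;(1,1)), (4;(1))]


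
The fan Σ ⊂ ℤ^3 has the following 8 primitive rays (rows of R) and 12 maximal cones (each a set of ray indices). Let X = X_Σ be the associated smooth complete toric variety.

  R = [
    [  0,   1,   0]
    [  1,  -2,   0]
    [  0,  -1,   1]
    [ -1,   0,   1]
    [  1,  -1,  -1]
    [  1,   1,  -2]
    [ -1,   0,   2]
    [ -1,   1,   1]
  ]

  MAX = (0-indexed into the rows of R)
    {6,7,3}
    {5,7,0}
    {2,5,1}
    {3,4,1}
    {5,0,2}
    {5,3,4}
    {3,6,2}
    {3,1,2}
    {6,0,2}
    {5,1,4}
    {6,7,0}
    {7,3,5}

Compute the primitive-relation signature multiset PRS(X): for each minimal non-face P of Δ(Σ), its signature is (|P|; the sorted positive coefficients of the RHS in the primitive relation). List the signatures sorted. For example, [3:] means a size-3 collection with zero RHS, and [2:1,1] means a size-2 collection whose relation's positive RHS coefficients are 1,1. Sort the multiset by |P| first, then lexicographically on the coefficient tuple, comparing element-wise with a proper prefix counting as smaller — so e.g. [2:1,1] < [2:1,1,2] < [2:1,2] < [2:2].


|primitive collections| = 12. Relations:

  • {4,7}:  v_{4} + v_{7} = 0  so sig = [2:]
  • {0,3}:  v_{0} + v_{3} = v_{7}  so sig = [2:1]
  • {1,7}:  v_{1} + v_{7} = v_{2}  so sig = [2:1]
  • {2,4}:  v_{2} + v_{4} = v_{1}  so sig = [2:1]
  • {2,7}:  v_{2} + v_{7} = v_{6}  so sig = [2:1]
  • {4,6}:  v_{4} + v_{6} = v_{2}  so sig = [2:1]
  • {5,6}:  v_{5} + v_{6} = v_{0}  so sig = [2:1]
  • {0,4}:  v_{0} + v_{4} = v_{2} + v_{5}  so sig = [2:1,1]
  • {0,1}:  v_{0} + v_{1} = 2·v_{2} + v_{5}  so sig = [2:1,2]
  • {1,6}:  v_{1} + v_{6} = 2·v_{2}  so sig = [2:2]
  • {2,3,5}:  v_{2} + v_{3} + v_{5} = 0  so sig = [3:]
  • {1,3,5}:  v_{1} + v_{3} + v_{5} = v_{4}  so sig = [3:1]

Signatures (|P|; sorted positive RHS coefficients), sorted:
    |P|=2: 10 collections, coeffs (), (1), (1), (1), (1), (1), (1), (1,1), (1,2), (2)
    |P|=3: 2 collections, coeffs (), (1)


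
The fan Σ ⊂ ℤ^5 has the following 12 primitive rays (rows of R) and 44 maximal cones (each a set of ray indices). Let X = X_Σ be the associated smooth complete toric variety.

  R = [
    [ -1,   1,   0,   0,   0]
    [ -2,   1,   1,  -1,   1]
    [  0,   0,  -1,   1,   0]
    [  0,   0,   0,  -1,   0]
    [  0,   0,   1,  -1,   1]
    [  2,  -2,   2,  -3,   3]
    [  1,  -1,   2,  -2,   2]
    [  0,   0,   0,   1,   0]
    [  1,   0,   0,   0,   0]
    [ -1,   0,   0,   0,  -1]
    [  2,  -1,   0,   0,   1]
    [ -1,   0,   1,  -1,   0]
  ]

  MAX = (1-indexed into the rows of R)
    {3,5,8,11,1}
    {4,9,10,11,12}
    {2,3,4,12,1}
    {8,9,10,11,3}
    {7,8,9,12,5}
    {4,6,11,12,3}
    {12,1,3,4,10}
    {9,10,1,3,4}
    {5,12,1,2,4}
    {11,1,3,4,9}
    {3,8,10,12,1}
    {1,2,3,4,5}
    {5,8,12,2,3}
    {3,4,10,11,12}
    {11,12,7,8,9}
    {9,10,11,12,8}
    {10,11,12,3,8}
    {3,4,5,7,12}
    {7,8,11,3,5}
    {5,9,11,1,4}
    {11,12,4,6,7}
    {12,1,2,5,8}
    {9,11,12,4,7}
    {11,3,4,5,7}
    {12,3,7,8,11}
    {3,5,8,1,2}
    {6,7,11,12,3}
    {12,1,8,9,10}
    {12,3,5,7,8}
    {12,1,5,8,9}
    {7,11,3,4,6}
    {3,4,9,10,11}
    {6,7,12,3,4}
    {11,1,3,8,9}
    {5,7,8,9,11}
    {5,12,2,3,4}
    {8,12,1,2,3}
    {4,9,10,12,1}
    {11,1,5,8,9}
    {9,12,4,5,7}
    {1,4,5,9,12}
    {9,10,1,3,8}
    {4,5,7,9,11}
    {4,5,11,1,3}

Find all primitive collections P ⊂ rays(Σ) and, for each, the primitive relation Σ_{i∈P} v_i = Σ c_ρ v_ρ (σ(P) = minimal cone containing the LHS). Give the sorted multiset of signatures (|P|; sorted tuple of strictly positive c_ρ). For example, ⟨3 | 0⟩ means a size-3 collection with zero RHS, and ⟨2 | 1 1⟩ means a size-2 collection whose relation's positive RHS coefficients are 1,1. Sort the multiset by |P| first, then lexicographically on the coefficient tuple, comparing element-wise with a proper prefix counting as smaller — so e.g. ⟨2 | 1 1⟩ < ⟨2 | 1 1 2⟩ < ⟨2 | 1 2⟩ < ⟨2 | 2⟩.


Δ(Σ) — 12 vertices, 22 min non-faces:

  {4,8}:  v_{4} + v_{8} = 0  →  sig = ⟨2 | 0⟩
  {5,10}:  v_{5} + v_{10} = v_{12}  →  sig = ⟨2 | 1⟩
  {2,9}:  v_{2} + v_{9} = v_{1} + v_{5}  →  sig = ⟨2 | 1 1⟩
  {6,9}:  v_{6} + v_{9} = v_{4} + v_{7} + v_{11}  →  sig = ⟨2 | 1 1 1⟩
  {1,6}:  v_{1} + v_{6} = v_{3} + v_{4} + v_{5} + v_{7}  →  sig = ⟨2 | 1 1 1 1⟩
  {6,8}:  v_{6} + v_{8} = v_{3} + v_{7} + v_{11} + v_{12}  →  sig = ⟨2 | 1 1 1 1⟩
  {2,6}:  v_{2} + v_{6} = 2·v_{3} + v_{4} + 2·v_{5} + v_{7} + v_{12}  →  sig = ⟨2 | 1 1 1 2 2⟩
  {2,10}:  v_{2} + v_{10} = v_{1} + v_{3} + 2·v_{12}  →  sig = ⟨2 | 1 1 2⟩
  {5,6}:  v_{5} + v_{6} = v_{3} + v_{4} + 2·v_{7}  →  sig = ⟨2 | 1 1 2⟩
  {6,10}:  v_{6} + v_{10} = v_{3} + v_{4} + 2·v_{11} + 3·v_{12}  →  sig = ⟨2 | 1 1 2 3⟩
  {2,7}:  v_{2} + v_{7} = v_{3} + 3·v_{5} + v_{12}  →  sig = ⟨2 | 1 1 3⟩
  {2,11}:  v_{2} + v_{11} = v_{3} + 2·v_{5}  →  sig = ⟨2 | 1 2⟩
  {7,10}:  v_{7} + v_{10} = v_{11} + 2·v_{12}  →  sig = ⟨2 | 1 2⟩
  {1,7}:  v_{1} + v_{7} = 2·v_{5}  →  sig = ⟨2 | 2⟩
  {1,10,11}:  v_{1} + v_{10} + v_{11} = 0  →  sig = ⟨3 | 0⟩
  {3,9,12}:  v_{3} + v_{9} + v_{12} = 0  →  sig = ⟨3 | 0⟩
  {1,11,12}:  v_{1} + v_{11} + v_{12} = v_{5}  →  sig = ⟨3 | 1⟩
  {5,11,12}:  v_{5} + v_{11} + v_{12} = v_{7}  →  sig = ⟨3 | 1⟩
  {3,5,9}:  v_{3} + v_{5} + v_{9} = v_{1} + v_{11}  →  sig = ⟨3 | 1 1⟩
  {3,7,9}:  v_{3} + v_{7} + v_{9} = v_{5} + v_{11}  →  sig = ⟨3 | 1 1⟩
  {1,3,5,12}:  v_{1} + v_{3} + v_{5} + v_{12} = v_{2}  →  sig = ⟨4 | 1⟩
  {3,4,7,11,12}:  v_{3} + v_{4} + v_{7} + v_{11} + v_{12} = v_{6}  →  sig = ⟨5 | 1⟩

Sorted signature multiset PRS(X):
[⟨2 | 0⟩, ⟨2 | 1⟩, ⟨2 | 1 1⟩, ⟨2 | 1 1 1⟩, ⟨2 | 1 1 1 1⟩, ⟨2 | 1 1 1 1⟩, ⟨2 | 1 1 1 2 2⟩, ⟨2 | 1 1 2⟩, ⟨2 | 1 1 2⟩, ⟨2 | 1 1 2 3⟩, ⟨2 | 1 1 3⟩, ⟨2 | 1 2⟩, ⟨2 | 1 2⟩, ⟨2 | 2⟩, ⟨3 | 0⟩, ⟨3 | 0⟩, ⟨3 | 1⟩, ⟨3 | 1⟩, ⟨3 | 1 1⟩, ⟨3 | 1 1⟩, ⟨4 | 1⟩, ⟨5 | 1⟩]


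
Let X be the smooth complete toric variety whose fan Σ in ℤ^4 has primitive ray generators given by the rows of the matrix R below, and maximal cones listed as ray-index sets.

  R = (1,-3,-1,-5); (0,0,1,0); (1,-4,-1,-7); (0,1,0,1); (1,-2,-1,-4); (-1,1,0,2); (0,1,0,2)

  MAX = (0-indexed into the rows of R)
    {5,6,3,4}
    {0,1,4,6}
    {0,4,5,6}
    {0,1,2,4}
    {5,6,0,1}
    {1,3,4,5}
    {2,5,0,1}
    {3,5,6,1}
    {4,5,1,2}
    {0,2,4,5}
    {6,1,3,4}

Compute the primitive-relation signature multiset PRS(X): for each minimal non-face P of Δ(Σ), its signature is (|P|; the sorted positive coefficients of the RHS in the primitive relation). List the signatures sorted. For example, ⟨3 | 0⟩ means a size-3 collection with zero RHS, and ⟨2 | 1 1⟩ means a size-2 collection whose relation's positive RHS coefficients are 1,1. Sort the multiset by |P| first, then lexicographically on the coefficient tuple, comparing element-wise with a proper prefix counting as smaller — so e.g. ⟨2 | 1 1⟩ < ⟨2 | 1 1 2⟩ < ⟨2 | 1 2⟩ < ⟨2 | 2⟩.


|primitive collections| = 5. Relations:

  • {0,3}:  v_{0} + v_{3} = v_{4} ; sig = ⟨2 | 1⟩
  • {2,6}:  v_{2} + v_{6} = v_{0} ; sig = ⟨2 | 1⟩
  • {2,3}:  v_{2} + v_{3} = v_{1} + 2·v_{4} + v_{5} ; sig = ⟨2 | 1 1 2⟩
  • {1,4,5,6}:  v_{1} + v_{4} + v_{5} + v_{6} = 0 ; sig = ⟨4 | 0⟩
  • {0,1,4,5}:  v_{0} + v_{1} + v_{4} + v_{5} = v_{2} ; sig = ⟨4 | 1⟩

Sorted signature multiset PRS(X):
    |P|=2: 3 collections, coeffs (1), (1), (1,1,2)
    |P|=4: 2 collections, coeffs (), (1)


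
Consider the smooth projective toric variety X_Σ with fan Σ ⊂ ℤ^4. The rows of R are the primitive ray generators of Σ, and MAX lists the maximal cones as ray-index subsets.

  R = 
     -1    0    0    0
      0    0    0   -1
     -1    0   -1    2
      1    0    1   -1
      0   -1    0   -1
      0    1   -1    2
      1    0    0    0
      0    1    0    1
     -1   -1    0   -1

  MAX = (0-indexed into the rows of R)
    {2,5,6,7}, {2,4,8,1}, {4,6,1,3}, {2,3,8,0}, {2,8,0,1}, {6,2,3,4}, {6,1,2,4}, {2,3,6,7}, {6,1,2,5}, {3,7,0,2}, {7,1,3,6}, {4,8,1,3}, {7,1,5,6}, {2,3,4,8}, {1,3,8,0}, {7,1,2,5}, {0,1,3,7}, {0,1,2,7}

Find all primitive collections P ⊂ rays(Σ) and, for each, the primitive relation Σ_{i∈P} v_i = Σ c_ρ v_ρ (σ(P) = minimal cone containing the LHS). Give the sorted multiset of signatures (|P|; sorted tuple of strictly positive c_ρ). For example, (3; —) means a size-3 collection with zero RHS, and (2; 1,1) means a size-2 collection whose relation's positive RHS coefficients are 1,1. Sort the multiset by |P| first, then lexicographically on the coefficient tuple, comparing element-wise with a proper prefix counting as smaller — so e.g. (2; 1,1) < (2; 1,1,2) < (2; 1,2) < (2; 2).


Δ(Σ) — 9 vertices, 11 min non-faces:

  {0,6}:  v_{0} + v_{6} = 0 ; sig = (2; —)
  {4,7}:  v_{4} + v_{7} = 0 ; sig = (2; —)
  {0,4}:  v_{0} + v_{4} = v_{8} ; sig = (2; 1)
  {6,8}:  v_{6} + v_{8} = v_{4} ; sig = (2; 1)
  {7,8}:  v_{7} + v_{8} = v_{0} ; sig = (2; 1)
  {3,5}:  v_{3} + v_{5} = v_{6} + v_{7} ; sig = (2; 1,1)
  {5,8}:  v_{5} + v_{8} = v_{1} + v_{2} ; sig = (2; 1,1)
  {0,5}:  v_{0} + v_{5} = v_{1} + v_{2} + v_{7} ; sig = (2; 1,1,1)
  {4,5}:  v_{4} + v_{5} = v_{1} + v_{2} + v_{6} ; sig = (2; 1,1,1)
  {1,2,3}:  v_{1} + v_{2} + v_{3} = 0 ; sig = (3; —)
  {1,2,6,7}:  v_{1} + v_{2} + v_{6} + v_{7} = v_{5} ; sig = (4; 1)

Hence PRS(X_Σ) =
[(2; —), (2; —), (2; 1), (2; 1), (2; 1), (2; 1,1), (2; 1,1), (2; 1,1,1), (2; 1,1,1), (3; —), (4; 1)]


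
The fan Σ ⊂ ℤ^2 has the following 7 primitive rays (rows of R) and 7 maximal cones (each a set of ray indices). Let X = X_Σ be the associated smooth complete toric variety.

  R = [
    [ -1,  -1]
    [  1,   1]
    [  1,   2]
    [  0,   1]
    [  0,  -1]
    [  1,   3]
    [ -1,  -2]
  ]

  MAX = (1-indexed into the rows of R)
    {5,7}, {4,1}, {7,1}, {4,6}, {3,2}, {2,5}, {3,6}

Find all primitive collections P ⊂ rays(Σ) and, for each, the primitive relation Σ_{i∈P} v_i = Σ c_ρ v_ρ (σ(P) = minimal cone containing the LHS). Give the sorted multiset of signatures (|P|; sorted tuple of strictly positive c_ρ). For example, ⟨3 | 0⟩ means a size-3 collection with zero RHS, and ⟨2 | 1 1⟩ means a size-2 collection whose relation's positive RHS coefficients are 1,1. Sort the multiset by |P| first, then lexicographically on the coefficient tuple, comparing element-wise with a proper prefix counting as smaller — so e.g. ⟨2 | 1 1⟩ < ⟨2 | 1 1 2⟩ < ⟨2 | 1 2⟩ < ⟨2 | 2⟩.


Δ(Σ) — 7 vertices, 14 min non-faces:

  • {1,2}:  v_{1} + v_{2} = 0  so sig = ⟨2 | 0⟩
  • {3,7}:  v_{3} + v_{7} = 0  so sig = ⟨2 | 0⟩
  • {4,5}:  v_{4} + v_{5} = 0  so sig = ⟨2 | 0⟩
  • {1,3}:  v_{1} + v_{3} = v_{4}  so sig = ⟨2 | 1⟩
  • {1,5}:  v_{1} + v_{5} = v_{7}  so sig = ⟨2 | 1⟩
  • {2,4}:  v_{2} + v_{4} = v_{3}  so sig = ⟨2 | 1⟩
  • {2,7}:  v_{2} + v_{7} = v_{5}  so sig = ⟨2 | 1⟩
  • {3,4}:  v_{3} + v_{4} = v_{6}  so sig = ⟨2 | 1⟩
  • {3,5}:  v_{3} + v_{5} = v_{2}  so sig = ⟨2 | 1⟩
  • {4,7}:  v_{4} + v_{7} = v_{1}  so sig = ⟨2 | 1⟩
  • {5,6}:  v_{5} + v_{6} = v_{3}  so sig = ⟨2 | 1⟩
  • {6,7}:  v_{6} + v_{7} = v_{4}  so sig = ⟨2 | 1⟩
  • {1,6}:  v_{1} + v_{6} = 2·v_{4}  so sig = ⟨2 | 2⟩
  • {2,6}:  v_{2} + v_{6} = 2·v_{3}  so sig = ⟨2 | 2⟩

Sorted signature multiset PRS(X):
    ⟨2 | 0⟩
    ⟨2 | 0⟩
    ⟨2 | 0⟩
    ⟨2 | 1⟩
    ⟨2 | 1⟩
    ⟨2 | 1⟩
    ⟨2 | 1⟩
    ⟨2 | 1⟩
    ⟨2 | 1⟩
    ⟨2 | 1⟩
    ⟨2 | 1⟩
    ⟨2 | 1⟩
    ⟨2 | 2⟩
    ⟨2 | 2⟩


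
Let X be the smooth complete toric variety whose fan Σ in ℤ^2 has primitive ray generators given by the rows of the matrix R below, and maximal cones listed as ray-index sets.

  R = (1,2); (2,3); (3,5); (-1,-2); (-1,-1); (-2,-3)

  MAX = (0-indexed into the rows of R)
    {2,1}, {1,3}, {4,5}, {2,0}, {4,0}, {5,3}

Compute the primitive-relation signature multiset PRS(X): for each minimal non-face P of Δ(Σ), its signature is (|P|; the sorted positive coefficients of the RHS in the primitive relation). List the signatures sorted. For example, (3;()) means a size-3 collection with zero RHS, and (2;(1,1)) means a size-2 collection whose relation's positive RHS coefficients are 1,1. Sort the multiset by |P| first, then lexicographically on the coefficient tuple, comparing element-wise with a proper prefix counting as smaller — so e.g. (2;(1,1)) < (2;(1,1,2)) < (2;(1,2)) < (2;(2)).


The 9 primitive collections of Σ (r=6, n=2):

  {0,3}:  v_{0} + v_{3} = 0  ⇒ sig = (2;())
  {1,5}:  v_{1} + v_{5} = 0  ⇒ sig = (2;())
  {0,1}:  v_{0} + v_{1} = v_{2}  ⇒ sig = (2;(1))
  {0,5}:  v_{0} + v_{5} = v_{4}  ⇒ sig = (2;(1))
  {1,4}:  v_{1} + v_{4} = v_{0}  ⇒ sig = (2;(1))
  {2,3}:  v_{2} + v_{3} = v_{1}  ⇒ sig = (2;(1))
  {2,5}:  v_{2} + v_{5} = v_{0}  ⇒ sig = (2;(1))
  {3,4}:  v_{3} + v_{4} = v_{5}  ⇒ sig = (2;(1))
  {2,4}:  v_{2} + v_{4} = 2·v_{0}  ⇒ sig = (2;(2))

Hence PRS(X_Σ) =
    (2;())
    (2;())
    (2;(1))
    (2;(1))
    (2;(1))
    (2;(1))
    (2;(1))
    (2;(1))
    (2;(2))


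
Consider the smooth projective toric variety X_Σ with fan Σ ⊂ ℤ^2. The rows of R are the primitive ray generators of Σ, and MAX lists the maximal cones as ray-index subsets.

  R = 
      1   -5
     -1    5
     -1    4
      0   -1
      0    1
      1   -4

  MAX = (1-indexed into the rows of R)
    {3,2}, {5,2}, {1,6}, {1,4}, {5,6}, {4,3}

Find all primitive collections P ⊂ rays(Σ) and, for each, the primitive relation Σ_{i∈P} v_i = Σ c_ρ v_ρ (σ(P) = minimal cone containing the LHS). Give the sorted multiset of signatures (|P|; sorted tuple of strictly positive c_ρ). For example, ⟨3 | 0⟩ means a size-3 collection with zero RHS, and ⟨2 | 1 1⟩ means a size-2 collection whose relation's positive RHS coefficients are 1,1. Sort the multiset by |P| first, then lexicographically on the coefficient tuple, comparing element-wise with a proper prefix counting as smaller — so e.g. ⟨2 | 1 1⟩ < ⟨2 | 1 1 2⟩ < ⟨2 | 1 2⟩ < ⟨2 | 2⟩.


9 collections generate NE(X_Σ); each relation:

  P={1,2}:  v_{1} + v_{2} = 0 ; sig = ⟨2 | 0⟩
  P={3,6}:  v_{3} + v_{6} = 0 ; sig = ⟨2 | 0⟩
  P={4,5}:  v_{4} + v_{5} = 0 ; sig = ⟨2 | 0⟩
  P={1,3}:  v_{1} + v_{3} = v_{4} ; sig = ⟨2 | 1⟩
  P={1,5}:  v_{1} + v_{5} = v_{6} ; sig = ⟨2 | 1⟩
  P={2,4}:  v_{2} + v_{4} = v_{3} ; sig = ⟨2 | 1⟩
  P={2,6}:  v_{2} + v_{6} = v_{5} ; sig = ⟨2 | 1⟩
  P={3,5}:  v_{3} + v_{5} = v_{2} ; sig = ⟨2 | 1⟩
  P={4,6}:  v_{4} + v_{6} = v_{1} ; sig = ⟨2 | 1⟩

Hence PRS(X_Σ) =
    ⟨2 | 0⟩
    ⟨2 | 0⟩
    ⟨2 | 0⟩
    ⟨2 | 1⟩
    ⟨2 | 1⟩
    ⟨2 | 1⟩
    ⟨2 | 1⟩
    ⟨2 | 1⟩
    ⟨2 | 1⟩


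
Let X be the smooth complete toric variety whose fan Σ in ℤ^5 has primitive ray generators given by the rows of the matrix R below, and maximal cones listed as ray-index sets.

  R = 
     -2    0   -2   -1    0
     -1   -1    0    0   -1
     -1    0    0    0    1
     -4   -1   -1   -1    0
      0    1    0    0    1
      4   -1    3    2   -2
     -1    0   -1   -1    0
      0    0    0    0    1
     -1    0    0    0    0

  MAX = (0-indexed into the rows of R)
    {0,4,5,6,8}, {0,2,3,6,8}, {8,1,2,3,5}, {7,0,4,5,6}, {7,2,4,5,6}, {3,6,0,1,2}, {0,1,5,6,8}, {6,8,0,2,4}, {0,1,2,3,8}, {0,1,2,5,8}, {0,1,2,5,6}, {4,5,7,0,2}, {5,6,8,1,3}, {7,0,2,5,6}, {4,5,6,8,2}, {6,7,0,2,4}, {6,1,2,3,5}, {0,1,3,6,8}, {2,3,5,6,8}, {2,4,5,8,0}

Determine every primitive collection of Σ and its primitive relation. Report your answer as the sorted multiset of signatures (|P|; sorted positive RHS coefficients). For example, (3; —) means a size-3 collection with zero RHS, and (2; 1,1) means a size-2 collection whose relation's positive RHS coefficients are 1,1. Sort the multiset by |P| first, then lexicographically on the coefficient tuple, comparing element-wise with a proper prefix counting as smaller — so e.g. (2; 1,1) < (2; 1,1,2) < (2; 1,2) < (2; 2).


The 9 primitive collections of Σ (r=9, n=5):

  • {1,4}:  v_{1} + v_{4} = v_{8}  so sig = (2; 1)
  • {7,8}:  v_{7} + v_{8} = v_{2}  so sig = (2; 1)
  • {1,7}:  v_{1} + v_{7} = v_{0} + 2·v_{2} + v_{5} + v_{6}  so sig = (2; 1,1,1,2)
  • {3,4}:  v_{3} + v_{4} = v_{2} + v_{6} + 2·v_{8}  so sig = (2; 1,1,2)
  • {3,7}:  v_{3} + v_{7} = v_{1} + 2·v_{2} + v_{6}  so sig = (2; 1,1,2)
  • {0,3,5}:  v_{0} + v_{3} + v_{5} = 2·v_{1}  so sig = (3; 2)
  • {1,2,6,8}:  v_{1} + v_{2} + v_{6} + v_{8} = v_{3}  so sig = (4; 1)
  • {0,2,4,5,6}:  v_{0} + v_{2} + v_{4} + v_{5} + v_{6} = 0  so sig = (5; —)
  • {0,2,5,6,8}:  v_{0} + v_{2} + v_{5} + v_{6} + v_{8} = v_{1}  so sig = (5; 1)

so the primitive-relation signature multiset is
{ (2; 1) ×2,  (2; 1,1,1,2),  (2; 1,1,2) ×2,  (3; 2),  (4; 1),  (5; —),  (5; 1) }


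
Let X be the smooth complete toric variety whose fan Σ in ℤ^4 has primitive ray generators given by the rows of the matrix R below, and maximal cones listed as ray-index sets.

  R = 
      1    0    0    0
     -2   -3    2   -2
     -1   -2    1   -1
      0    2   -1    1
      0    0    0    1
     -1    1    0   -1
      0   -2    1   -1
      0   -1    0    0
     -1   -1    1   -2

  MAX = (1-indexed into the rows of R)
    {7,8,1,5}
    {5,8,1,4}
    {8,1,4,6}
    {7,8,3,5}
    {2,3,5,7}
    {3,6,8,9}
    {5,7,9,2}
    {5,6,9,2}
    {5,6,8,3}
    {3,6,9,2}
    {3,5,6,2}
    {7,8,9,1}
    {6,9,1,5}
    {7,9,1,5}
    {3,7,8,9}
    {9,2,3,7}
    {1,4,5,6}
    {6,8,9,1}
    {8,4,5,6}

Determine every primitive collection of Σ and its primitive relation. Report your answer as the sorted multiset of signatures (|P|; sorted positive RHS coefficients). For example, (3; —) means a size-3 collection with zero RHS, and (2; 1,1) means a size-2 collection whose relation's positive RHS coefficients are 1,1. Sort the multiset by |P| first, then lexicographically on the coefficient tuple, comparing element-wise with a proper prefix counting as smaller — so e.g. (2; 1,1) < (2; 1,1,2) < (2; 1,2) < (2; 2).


11 collections generate NE(X_Σ); each relation:

  • {4,7}:  v_{4} + v_{7} = 0  →  sig = (2; —)
  • {1,3}:  v_{1} + v_{3} = v_{7}  →  sig = (2; 1)
  • {4,9}:  v_{4} + v_{9} = v_{6}  →  sig = (2; 1)
  • {6,7}:  v_{6} + v_{7} = v_{9}  →  sig = (2; 1)
  • {1,2}:  v_{1} + v_{2} = v_{5} + v_{7} + v_{9}  →  sig = (2; 1,1,1)
  • {2,4}:  v_{2} + v_{4} = v_{3} + v_{5} + v_{6}  →  sig = (2; 1,1,1)
  • {3,4}:  v_{3} + v_{4} = v_{5} + v_{6} + v_{8}  →  sig = (2; 1,1,1)
  • {2,8}:  v_{2} + v_{8} = 2·v_{3}  →  sig = (2; 2)
  • {3,5,9}:  v_{3} + v_{5} + v_{9} = v_{2}  →  sig = (3; 1)
  • {5,8,9}:  v_{5} + v_{8} + v_{9} = v_{3}  →  sig = (3; 1)
  • {1,5,6,8}:  v_{1} + v_{5} + v_{6} + v_{8} = 0  →  sig = (4; —)

Signatures (|P|; sorted positive RHS coefficients), sorted:
{ (2; —),  (2; 1) ×3,  (2; 1,1,1) ×3,  (2; 2),  (3; 1) ×2,  (4; —) }


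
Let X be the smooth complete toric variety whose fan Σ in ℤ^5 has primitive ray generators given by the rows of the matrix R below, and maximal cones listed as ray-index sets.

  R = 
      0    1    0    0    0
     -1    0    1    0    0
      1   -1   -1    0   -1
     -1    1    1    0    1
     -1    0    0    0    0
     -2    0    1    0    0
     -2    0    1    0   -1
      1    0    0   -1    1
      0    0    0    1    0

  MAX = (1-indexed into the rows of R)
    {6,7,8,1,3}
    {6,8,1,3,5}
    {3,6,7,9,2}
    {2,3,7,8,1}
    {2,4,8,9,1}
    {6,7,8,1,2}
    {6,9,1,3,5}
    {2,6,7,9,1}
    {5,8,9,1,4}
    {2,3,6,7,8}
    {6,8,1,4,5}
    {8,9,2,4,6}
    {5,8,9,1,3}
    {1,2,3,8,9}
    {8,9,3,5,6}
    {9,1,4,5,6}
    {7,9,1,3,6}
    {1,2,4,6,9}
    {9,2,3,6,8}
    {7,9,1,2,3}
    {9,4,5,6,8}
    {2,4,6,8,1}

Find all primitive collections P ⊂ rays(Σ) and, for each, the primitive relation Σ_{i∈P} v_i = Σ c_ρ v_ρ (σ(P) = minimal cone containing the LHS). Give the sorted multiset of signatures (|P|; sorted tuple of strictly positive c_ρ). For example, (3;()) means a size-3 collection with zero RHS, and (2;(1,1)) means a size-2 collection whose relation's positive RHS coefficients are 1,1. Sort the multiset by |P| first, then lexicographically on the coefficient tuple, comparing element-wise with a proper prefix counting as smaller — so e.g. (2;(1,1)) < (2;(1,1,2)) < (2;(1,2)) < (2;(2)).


|primitive collections| = 7. Relations:

  • {3,4}:  v_{3} + v_{4} = 0  ⟹  sig = (2;())
  • {2,5}:  v_{2} + v_{5} = v_{6}  ⟹  sig = (2;(1))
  • {4,7}:  v_{4} + v_{7} = v_{1} + v_{2} + v_{6}  ⟹  sig = (2;(1,1,1))
  • {5,7}:  v_{5} + v_{7} = v_{1} + v_{3} + 2·v_{6}  ⟹  sig = (2;(1,1,2))
  • {7,8,9}:  v_{7} + v_{8} + v_{9} = v_{2}  ⟹  sig = (3;(1))
  • {1,2,3,6}:  v_{1} + v_{2} + v_{3} + v_{6} = v_{7}  ⟹  sig = (4;(1))
  • {1,6,8,9}:  v_{1} + v_{6} + v_{8} + v_{9} = v_{4}  ⟹  sig = (4;(1))

Signatures (|P|; sorted positive RHS coefficients), sorted:
    |P|=2: 4 collections, coeffs (), (1), (1,1,1), (1,1,2)
    |P|=3: 1 collection, coeffs (1)
    |P|=4: 2 collections, coeffs (1), (1)


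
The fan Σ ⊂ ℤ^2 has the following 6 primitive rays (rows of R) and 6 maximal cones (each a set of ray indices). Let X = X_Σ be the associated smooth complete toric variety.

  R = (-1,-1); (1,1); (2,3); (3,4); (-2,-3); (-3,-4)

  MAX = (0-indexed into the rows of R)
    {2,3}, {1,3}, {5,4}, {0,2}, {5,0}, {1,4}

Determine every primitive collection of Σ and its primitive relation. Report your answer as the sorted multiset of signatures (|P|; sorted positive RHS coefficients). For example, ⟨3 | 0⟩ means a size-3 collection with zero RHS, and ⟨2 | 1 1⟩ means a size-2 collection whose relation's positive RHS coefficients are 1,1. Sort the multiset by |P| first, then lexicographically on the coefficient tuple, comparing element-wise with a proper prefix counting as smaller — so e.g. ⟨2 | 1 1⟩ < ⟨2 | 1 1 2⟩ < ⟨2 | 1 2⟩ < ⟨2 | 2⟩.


The 9 primitive collections of Σ (r=6, n=2):

  P = {0,1}:  v_{0} + v_{1} = 0  ⟹  sig = ⟨2 | 0⟩
  P = {2,4}:  v_{2} + v_{4} = 0  ⟹  sig = ⟨2 | 0⟩
  P = {3,5}:  v_{3} + v_{5} = 0  ⟹  sig = ⟨2 | 0⟩
  P = {0,3}:  v_{0} + v_{3} = v_{2}  ⟹  sig = ⟨2 | 1⟩
  P = {0,4}:  v_{0} + v_{4} = v_{5}  ⟹  sig = ⟨2 | 1⟩
  P = {1,2}:  v_{1} + v_{2} = v_{3}  ⟹  sig = ⟨2 | 1⟩
  P = {1,5}:  v_{1} + v_{5} = v_{4}  ⟹  sig = ⟨2 | 1⟩
  P = {2,5}:  v_{2} + v_{5} = v_{0}  ⟹  sig = ⟨2 | 1⟩
  P = {3,4}:  v_{3} + v_{4} = v_{1}  ⟹  sig = ⟨2 | 1⟩

Hence PRS(X_Σ) =
{ ⟨2 | 0⟩ ×3,  ⟨2 | 1⟩ ×6 }


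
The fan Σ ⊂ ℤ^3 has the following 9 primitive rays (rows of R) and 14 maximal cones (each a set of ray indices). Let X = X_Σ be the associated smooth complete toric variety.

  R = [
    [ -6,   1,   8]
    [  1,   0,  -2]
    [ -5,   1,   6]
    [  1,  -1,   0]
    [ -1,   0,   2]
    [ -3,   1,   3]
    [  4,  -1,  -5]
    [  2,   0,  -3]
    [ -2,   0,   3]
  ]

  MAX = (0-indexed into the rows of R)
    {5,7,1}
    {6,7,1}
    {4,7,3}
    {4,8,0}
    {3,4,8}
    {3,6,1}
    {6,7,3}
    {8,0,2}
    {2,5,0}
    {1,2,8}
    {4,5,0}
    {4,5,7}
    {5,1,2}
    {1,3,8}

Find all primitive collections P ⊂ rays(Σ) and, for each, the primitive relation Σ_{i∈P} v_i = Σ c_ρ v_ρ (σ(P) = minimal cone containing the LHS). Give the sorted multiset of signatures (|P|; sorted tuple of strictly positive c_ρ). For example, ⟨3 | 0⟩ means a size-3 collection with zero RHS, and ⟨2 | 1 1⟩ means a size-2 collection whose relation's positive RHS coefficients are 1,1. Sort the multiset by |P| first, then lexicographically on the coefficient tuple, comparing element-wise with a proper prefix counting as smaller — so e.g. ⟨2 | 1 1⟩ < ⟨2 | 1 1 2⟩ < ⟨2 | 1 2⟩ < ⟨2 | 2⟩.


The 16 primitive collections of Σ (r=9, n=3):

  P = {1,4}:  v_{1} + v_{4} = 0  →  sig = ⟨2 | 0⟩
  P = {7,8}:  v_{7} + v_{8} = 0  →  sig = ⟨2 | 0⟩
  P = {0,1}:  v_{0} + v_{1} = v_{2}  →  sig = ⟨2 | 1⟩
  P = {0,6}:  v_{0} + v_{6} = v_{8}  →  sig = ⟨2 | 1⟩
  P = {2,4}:  v_{2} + v_{4} = v_{0}  →  sig = ⟨2 | 1⟩
  P = {2,7}:  v_{2} + v_{7} = v_{5}  →  sig = ⟨2 | 1⟩
  P = {3,5}:  v_{3} + v_{5} = v_{8}  →  sig = ⟨2 | 1⟩
  P = {5,6}:  v_{5} + v_{6} = v_{1}  →  sig = ⟨2 | 1⟩
  P = {5,8}:  v_{5} + v_{8} = v_{2}  →  sig = ⟨2 | 1⟩
  P = {0,7}:  v_{0} + v_{7} = v_{4} + v_{5}  →  sig = ⟨2 | 1 1⟩
  P = {2,6}:  v_{2} + v_{6} = v_{1} + v_{8}  →  sig = ⟨2 | 1 1⟩
  P = {4,6}:  v_{4} + v_{6} = v_{3} + v_{7}  →  sig = ⟨2 | 1 1⟩
  P = {6,8}:  v_{6} + v_{8} = v_{1} + v_{3}  →  sig = ⟨2 | 1 1⟩
  P = {0,3}:  v_{0} + v_{3} = v_{4} + 2·v_{8}  →  sig = ⟨2 | 1 2⟩
  P = {2,3}:  v_{2} + v_{3} = 2·v_{8}  →  sig = ⟨2 | 2⟩
  P = {1,3,7}:  v_{1} + v_{3} + v_{7} = v_{6}  →  sig = ⟨3 | 1⟩

Sorted signature multiset PRS(X):
    ⟨2 | 0⟩
    ⟨2 | 0⟩
    ⟨2 | 1⟩
    ⟨2 | 1⟩
    ⟨2 | 1⟩
    ⟨2 | 1⟩
    ⟨2 | 1⟩
    ⟨2 | 1⟩
    ⟨2 | 1⟩
    ⟨2 | 1 1⟩
    ⟨2 | 1 1⟩
    ⟨2 | 1 1⟩
    ⟨2 | 1 1⟩
    ⟨2 | 1 2⟩
    ⟨2 | 2⟩
    ⟨3 | 1⟩
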